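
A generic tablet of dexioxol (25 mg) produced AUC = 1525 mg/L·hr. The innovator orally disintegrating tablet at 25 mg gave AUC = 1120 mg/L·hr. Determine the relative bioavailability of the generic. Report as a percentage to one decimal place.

F_rel = (AUC_test/D_test) / (AUC_ref/D_ref)
      = (1525/25) / (1120/25)
      = 61 / 44.8 = 1.3616 = 136.16%

F_rel = 136.2%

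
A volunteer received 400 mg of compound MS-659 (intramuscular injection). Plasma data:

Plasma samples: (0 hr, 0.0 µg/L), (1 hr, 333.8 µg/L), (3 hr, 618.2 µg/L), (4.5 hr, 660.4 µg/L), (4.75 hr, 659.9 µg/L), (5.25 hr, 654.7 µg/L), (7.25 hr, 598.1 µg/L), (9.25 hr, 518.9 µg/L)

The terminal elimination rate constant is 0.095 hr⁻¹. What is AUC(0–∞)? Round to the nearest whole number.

AUC = 10403 µg/L·hr

Trapezoidal AUC_0→9.25:
  [0→1]: (0.0+333.8)/2 × 1 = 166.9
  [1→3]: (333.8+618.2)/2 × 2 = 952.0
  [3→4.5]: (618.2+660.4)/2 × 1.5 = 958.95
  [4.5→4.75]: (660.4+659.9)/2 × 0.25 = 165.0375
  [4.75→5.25]: (659.9+654.7)/2 × 0.5 = 328.65
  [5.25→7.25]: (654.7+598.1)/2 × 2 = 1252.8
  [7.25→9.25]: (598.1+518.9)/2 × 2 = 1117.0
  Sum = 4941.3375 µg/L·hr
Extrapolated tail: C_last / k_e = 518.9 / 0.095 = 5462.105
AUC_0→∞ = 4941.3375 + 5462.105 = 10403.4425 µg/L·hr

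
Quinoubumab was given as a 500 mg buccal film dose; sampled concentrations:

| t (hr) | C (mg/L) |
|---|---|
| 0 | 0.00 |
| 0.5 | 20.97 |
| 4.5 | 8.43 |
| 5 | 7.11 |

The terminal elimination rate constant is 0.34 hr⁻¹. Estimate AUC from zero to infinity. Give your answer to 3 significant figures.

AUC = 88.8 mg/L·hr

Trapezoidal AUC_0→5:
  [0→0.5]: (0.00+20.97)/2 × 0.5 = 5.2425
  [0.5→4.5]: (20.97+8.43)/2 × 4 = 58.8
  [4.5→5]: (8.43+7.11)/2 × 0.5 = 3.885
  Sum = 67.9275 mg/L·hr
Extrapolated tail: C_last / k_e = 7.11 / 0.34 = 20.912
AUC_0→∞ = 67.9275 + 20.912 = 88.8395 mg/L·hr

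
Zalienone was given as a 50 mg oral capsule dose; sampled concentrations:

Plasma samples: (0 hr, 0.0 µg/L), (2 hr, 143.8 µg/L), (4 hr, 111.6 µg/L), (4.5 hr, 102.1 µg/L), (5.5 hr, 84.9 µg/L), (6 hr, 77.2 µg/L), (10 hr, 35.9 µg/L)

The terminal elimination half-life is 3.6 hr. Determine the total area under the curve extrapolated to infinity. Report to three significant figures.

Trapezoidal AUC_0→10:
  [0→2]: (0.0+143.8)/2 × 2 = 143.8
  [2→4]: (143.8+111.6)/2 × 2 = 255.4
  [4→4.5]: (111.6+102.1)/2 × 0.5 = 53.425
  [4.5→5.5]: (102.1+84.9)/2 × 1 = 93.5
  [5.5→6]: (84.9+77.2)/2 × 0.5 = 40.525
  [6→10]: (77.2+35.9)/2 × 4 = 226.2
  Sum = 812.85 µg/L·hr
k_e = ln2 / t½ = 0.693147 / 3.6 = 0.1925 hr^-1
Extrapolated tail: C_last / k_e = 35.9 / 0.1925 = 186.494
AUC_0→∞ = 812.85 + 186.494 = 999.344 µg/L·hr

AUC = 999 µg/L·hr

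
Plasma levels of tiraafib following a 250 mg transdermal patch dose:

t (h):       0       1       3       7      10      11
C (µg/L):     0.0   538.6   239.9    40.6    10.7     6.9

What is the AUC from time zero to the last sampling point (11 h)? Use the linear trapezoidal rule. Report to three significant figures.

AUC = 1690 µg/L·h

Trapezoidal AUC_0→11:
  [0→1]: (0.0+538.6)/2 × 1 = 269.3
  [1→3]: (538.6+239.9)/2 × 2 = 778.5
  [3→7]: (239.9+40.6)/2 × 4 = 561.0
  [7→10]: (40.6+10.7)/2 × 3 = 76.95
  [10→11]: (10.7+6.9)/2 × 1 = 8.8
  Sum = 1694.55 µg/L·h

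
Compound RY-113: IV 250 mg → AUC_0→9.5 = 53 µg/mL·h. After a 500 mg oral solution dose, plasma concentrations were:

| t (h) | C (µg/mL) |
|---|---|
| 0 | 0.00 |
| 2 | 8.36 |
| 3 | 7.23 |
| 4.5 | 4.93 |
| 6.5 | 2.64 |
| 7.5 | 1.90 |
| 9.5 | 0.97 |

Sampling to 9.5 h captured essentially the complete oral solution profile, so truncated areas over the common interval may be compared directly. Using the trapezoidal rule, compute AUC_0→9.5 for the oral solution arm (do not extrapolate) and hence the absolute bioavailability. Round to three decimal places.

F = 0.358

Trapezoidal AUC_0→9.5 (oral solution):
  [0→2]: (0.00+8.36)/2 × 2 = 8.36
  [2→3]: (8.36+7.23)/2 × 1 = 7.795
  [3→4.5]: (7.23+4.93)/2 × 1.5 = 9.12
  [4.5→6.5]: (4.93+2.64)/2 × 2 = 7.57
  [6.5→7.5]: (2.64+1.90)/2 × 1 = 2.27
  [7.5→9.5]: (1.90+0.97)/2 × 2 = 2.87
  Sum = 37.985 µg/mL·h
F = (AUC_ev/D_ev)/(AUC_iv/D_iv) = (37.985/500)/(53/250) = 0.07597/0.212 = 0.3583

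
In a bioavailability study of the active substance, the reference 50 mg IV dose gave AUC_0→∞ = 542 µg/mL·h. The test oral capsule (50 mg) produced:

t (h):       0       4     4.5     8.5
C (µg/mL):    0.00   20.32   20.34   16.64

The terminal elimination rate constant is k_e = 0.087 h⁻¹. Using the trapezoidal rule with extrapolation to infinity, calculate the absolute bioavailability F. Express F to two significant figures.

F = 0.58

Trapezoidal AUC_0→8.5 (oral capsule):
  [0→4]: (0.00+20.32)/2 × 4 = 40.64
  [4→4.5]: (20.32+20.34)/2 × 0.5 = 10.165
  [4.5→8.5]: (20.34+16.64)/2 × 4 = 73.96
  Sum = 124.765 µg/mL·h
Tail: C_last/k_e = 16.64/0.087 = 191.264
AUC_0→∞ (oral capsule) = 124.765 + 191.264 = 316.029 µg/mL·h
F = (AUC_ev/D_ev)/(AUC_iv/D_iv) = (316.029/50)/(542/50) = 6.32058/10.84 = 0.5831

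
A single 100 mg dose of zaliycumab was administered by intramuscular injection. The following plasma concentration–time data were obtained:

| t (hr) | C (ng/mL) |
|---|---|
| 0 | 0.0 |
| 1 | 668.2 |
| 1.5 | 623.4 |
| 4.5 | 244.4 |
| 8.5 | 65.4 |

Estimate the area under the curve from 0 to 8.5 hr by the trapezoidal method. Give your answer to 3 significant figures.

AUC = 2580 ng/mL·hr

Trapezoidal AUC_0→8.5:
  [0→1]: (0.0+668.2)/2 × 1 = 334.1
  [1→1.5]: (668.2+623.4)/2 × 0.5 = 322.9
  [1.5→4.5]: (623.4+244.4)/2 × 3 = 1301.7
  [4.5→8.5]: (244.4+65.4)/2 × 4 = 619.6
  Sum = 2578.3 ng/mL·hr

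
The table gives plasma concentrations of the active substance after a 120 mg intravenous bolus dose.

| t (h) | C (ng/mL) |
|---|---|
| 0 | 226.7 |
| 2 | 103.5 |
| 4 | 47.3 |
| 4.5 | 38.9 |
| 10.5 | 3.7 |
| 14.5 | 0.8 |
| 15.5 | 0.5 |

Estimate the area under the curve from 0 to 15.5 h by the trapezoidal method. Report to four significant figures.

AUC = 640.0 ng/mL·h

Trapezoidal AUC_0→15.5:
  [0→2]: (226.7+103.5)/2 × 2 = 330.2
  [2→4]: (103.5+47.3)/2 × 2 = 150.8
  [4→4.5]: (47.3+38.9)/2 × 0.5 = 21.55
  [4.5→10.5]: (38.9+3.7)/2 × 6 = 127.8
  [10.5→14.5]: (3.7+0.8)/2 × 4 = 9.0
  [14.5→15.5]: (0.8+0.5)/2 × 1 = 0.65
  Sum = 640.0 ng/mL·h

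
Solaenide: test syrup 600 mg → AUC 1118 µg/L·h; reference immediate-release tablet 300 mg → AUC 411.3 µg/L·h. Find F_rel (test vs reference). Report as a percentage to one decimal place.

F_rel = 135.9%

F_rel = (AUC_test/D_test) / (AUC_ref/D_ref)
      = (1118/600) / (411.3/300)
      = 1.86333 / 1.371 = 1.3591 = 135.91%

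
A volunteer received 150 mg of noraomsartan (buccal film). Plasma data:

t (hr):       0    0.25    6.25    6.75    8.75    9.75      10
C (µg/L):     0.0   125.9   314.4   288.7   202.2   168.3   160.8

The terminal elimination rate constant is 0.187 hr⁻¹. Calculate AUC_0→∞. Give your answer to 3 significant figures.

Trapezoidal AUC_0→10:
  [0→0.25]: (0.0+125.9)/2 × 0.25 = 15.7375
  [0.25→6.25]: (125.9+314.4)/2 × 6 = 1320.9
  [6.25→6.75]: (314.4+288.7)/2 × 0.5 = 150.775
  [6.75→8.75]: (288.7+202.2)/2 × 2 = 490.9
  [8.75→9.75]: (202.2+168.3)/2 × 1 = 185.25
  [9.75→10]: (168.3+160.8)/2 × 0.25 = 41.1375
  Sum = 2204.7 µg/L·hr
Extrapolated tail: C_last / k_e = 160.8 / 0.187 = 859.893
AUC_0→∞ = 2204.7 + 859.893 = 3064.593 µg/L·hr

AUC = 3060 µg/L·hr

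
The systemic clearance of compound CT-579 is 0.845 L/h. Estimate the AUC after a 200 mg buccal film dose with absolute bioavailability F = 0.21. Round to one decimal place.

AUC_0→∞ = F × Dose / CL
        = 0.21 × 200 / 0.845 = 49.7041 mg/L·h

AUC = 49.7 mg/L·h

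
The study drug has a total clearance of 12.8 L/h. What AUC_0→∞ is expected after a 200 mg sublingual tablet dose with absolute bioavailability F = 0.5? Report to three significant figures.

AUC = 7.81 mg/L·h

AUC_0→∞ = F × Dose / CL
        = 0.5 × 200 / 12.8 = 7.8125 mg/L·h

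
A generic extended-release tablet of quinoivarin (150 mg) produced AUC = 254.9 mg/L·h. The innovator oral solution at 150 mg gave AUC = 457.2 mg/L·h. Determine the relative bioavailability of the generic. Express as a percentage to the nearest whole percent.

F_rel = (AUC_test/D_test) / (AUC_ref/D_ref)
      = (254.9/150) / (457.2/150)
      = 1.69933 / 3.048 = 0.5575 = 55.75%

F_rel = 56%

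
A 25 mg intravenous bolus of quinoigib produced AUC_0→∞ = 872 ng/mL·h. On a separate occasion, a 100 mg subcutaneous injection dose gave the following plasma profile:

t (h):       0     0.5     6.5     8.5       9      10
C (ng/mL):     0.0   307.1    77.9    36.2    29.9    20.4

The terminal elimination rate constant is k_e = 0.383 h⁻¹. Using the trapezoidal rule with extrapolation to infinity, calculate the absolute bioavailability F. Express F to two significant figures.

Trapezoidal AUC_0→10 (subcutaneous injection):
  [0→0.5]: (0.0+307.1)/2 × 0.5 = 76.775
  [0.5→6.5]: (307.1+77.9)/2 × 6 = 1155.0
  [6.5→8.5]: (77.9+36.2)/2 × 2 = 114.1
  [8.5→9]: (36.2+29.9)/2 × 0.5 = 16.525
  [9→10]: (29.9+20.4)/2 × 1 = 25.15
  Sum = 1387.55 ng/mL·h
Tail: C_last/k_e = 20.4/0.383 = 53.264
AUC_0→∞ (subcutaneous injection) = 1387.55 + 53.264 = 1440.814 ng/mL·h
F = (AUC_ev/D_ev)/(AUC_iv/D_iv) = (1440.814/100)/(872/25) = 14.40814/34.88 = 0.4131

F = 0.41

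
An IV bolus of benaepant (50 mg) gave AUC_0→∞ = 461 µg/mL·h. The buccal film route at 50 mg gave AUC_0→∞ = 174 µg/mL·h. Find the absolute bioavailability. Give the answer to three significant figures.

F = (AUC_ev / D_ev) / (AUC_iv / D_iv)
  = (174/50) / (461/50)
  = 3.48 / 9.22 = 0.3774

F = 0.377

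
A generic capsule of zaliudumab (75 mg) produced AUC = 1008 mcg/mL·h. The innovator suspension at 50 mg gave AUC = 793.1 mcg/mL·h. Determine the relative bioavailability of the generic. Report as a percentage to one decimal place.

F_rel = 84.7%

F_rel = (AUC_test/D_test) / (AUC_ref/D_ref)
      = (1008/75) / (793.1/50)
      = 13.44 / 15.862 = 0.8473 = 84.73%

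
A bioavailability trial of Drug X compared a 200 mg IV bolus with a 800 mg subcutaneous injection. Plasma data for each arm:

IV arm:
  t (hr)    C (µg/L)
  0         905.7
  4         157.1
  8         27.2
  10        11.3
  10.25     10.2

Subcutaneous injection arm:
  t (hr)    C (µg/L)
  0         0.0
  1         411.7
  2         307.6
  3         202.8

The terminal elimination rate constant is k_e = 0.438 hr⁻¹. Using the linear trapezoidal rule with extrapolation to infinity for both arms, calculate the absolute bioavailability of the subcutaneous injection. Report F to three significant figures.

F = 0.125

Trapezoidal AUC_0→10.25 (IV):
  [0→4]: (905.7+157.1)/2 × 4 = 2125.6
  [4→8]: (157.1+27.2)/2 × 4 = 368.6
  [8→10]: (27.2+11.3)/2 × 2 = 38.5
  [10→10.25]: (11.3+10.2)/2 × 0.25 = 2.6875
  Sum = 2535.3875 µg/L·hr
IV tail: 10.2/0.438 = 23.288; AUC_iv,0→∞ = 2535.3875 + 23.288 = 2558.6755 µg/L·hr
Trapezoidal AUC_0→3 (subcutaneous injection):
  [0→1]: (0.0+411.7)/2 × 1 = 205.85
  [1→2]: (411.7+307.6)/2 × 1 = 359.65
  [2→3]: (307.6+202.8)/2 × 1 = 255.2
  Sum = 820.7 µg/L·hr
subcutaneous injection tail: 202.8/0.438 = 463.014; AUC_ev,0→∞ = 820.7 + 463.014 = 1283.714 µg/L·hr
F = (AUC_ev/D_ev)/(AUC_iv/D_iv) = (1283.714/800)/(2558.6755/200) = 1.6046425/12.7934 = 0.1254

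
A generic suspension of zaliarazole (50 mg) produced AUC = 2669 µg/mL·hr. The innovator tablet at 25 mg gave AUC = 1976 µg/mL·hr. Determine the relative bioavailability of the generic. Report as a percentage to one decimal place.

F_rel = (AUC_test/D_test) / (AUC_ref/D_ref)
      = (2669/50) / (1976/25)
      = 53.38 / 79.04 = 0.6754 = 67.54%

F_rel = 67.5%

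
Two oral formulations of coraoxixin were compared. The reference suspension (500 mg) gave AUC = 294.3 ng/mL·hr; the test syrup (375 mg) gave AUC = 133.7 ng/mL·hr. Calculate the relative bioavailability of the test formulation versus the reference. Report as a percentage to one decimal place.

F_rel = (AUC_test/D_test) / (AUC_ref/D_ref)
      = (133.7/375) / (294.3/500)
      = 0.356533 / 0.5886 = 0.6057 = 60.57%

F_rel = 60.6%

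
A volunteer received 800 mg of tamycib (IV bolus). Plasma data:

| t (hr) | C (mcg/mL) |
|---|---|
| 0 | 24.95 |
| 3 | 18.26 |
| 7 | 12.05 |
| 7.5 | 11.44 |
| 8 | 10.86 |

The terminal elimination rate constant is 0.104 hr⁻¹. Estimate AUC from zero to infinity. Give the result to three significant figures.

AUC = 241 mcg/mL·hr

Trapezoidal AUC_0→8:
  [0→3]: (24.95+18.26)/2 × 3 = 64.815
  [3→7]: (18.26+12.05)/2 × 4 = 60.62
  [7→7.5]: (12.05+11.44)/2 × 0.5 = 5.8725
  [7.5→8]: (11.44+10.86)/2 × 0.5 = 5.575
  Sum = 136.8825 mcg/mL·hr
Extrapolated tail: C_last / k_e = 10.86 / 0.104 = 104.423
AUC_0→∞ = 136.8825 + 104.423 = 241.3055 mcg/mL·hr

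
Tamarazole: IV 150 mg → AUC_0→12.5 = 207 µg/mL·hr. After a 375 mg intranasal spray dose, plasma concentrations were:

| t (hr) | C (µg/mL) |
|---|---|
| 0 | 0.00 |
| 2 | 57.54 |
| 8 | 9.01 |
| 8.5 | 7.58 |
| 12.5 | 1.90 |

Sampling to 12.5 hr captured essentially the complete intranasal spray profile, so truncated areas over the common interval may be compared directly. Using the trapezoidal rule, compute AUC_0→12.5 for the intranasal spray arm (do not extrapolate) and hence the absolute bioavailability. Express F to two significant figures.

F = 0.54

Trapezoidal AUC_0→12.5 (intranasal spray):
  [0→2]: (0.00+57.54)/2 × 2 = 57.54
  [2→8]: (57.54+9.01)/2 × 6 = 199.65
  [8→8.5]: (9.01+7.58)/2 × 0.5 = 4.1475
  [8.5→12.5]: (7.58+1.90)/2 × 4 = 18.96
  Sum = 280.2975 µg/mL·hr
F = (AUC_ev/D_ev)/(AUC_iv/D_iv) = (280.2975/375)/(207/150) = 0.74746/1.38 = 0.5416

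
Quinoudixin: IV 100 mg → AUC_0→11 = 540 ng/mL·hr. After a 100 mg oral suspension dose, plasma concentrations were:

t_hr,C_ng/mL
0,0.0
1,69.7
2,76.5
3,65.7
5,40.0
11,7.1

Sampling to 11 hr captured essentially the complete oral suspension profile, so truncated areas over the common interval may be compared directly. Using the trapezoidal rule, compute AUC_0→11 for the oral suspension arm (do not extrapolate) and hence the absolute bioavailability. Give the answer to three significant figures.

F = 0.789

Trapezoidal AUC_0→11 (oral suspension):
  [0→1]: (0.0+69.7)/2 × 1 = 34.85
  [1→2]: (69.7+76.5)/2 × 1 = 73.1
  [2→3]: (76.5+65.7)/2 × 1 = 71.1
  [3→5]: (65.7+40.0)/2 × 2 = 105.7
  [5→11]: (40.0+7.1)/2 × 6 = 141.3
  Sum = 426.05 ng/mL·hr
F = (AUC_ev/D_ev)/(AUC_iv/D_iv) = (426.05/100)/(540/100) = 4.2605/5.4 = 0.7890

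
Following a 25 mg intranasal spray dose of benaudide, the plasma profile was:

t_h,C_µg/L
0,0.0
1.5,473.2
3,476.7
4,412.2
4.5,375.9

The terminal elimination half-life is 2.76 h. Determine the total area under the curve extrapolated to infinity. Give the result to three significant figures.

AUC = 3210 µg/L·h

Trapezoidal AUC_0→4.5:
  [0→1.5]: (0.0+473.2)/2 × 1.5 = 354.9
  [1.5→3]: (473.2+476.7)/2 × 1.5 = 712.425
  [3→4]: (476.7+412.2)/2 × 1 = 444.45
  [4→4.5]: (412.2+375.9)/2 × 0.5 = 197.025
  Sum = 1708.8 µg/L·h
k_e = ln2 / t½ = 0.693147 / 2.76 = 0.2511 h^-1
Extrapolated tail: C_last / k_e = 375.9 / 0.2511 = 1497.013
AUC_0→∞ = 1708.8 + 1497.013 = 3205.813 µg/L·h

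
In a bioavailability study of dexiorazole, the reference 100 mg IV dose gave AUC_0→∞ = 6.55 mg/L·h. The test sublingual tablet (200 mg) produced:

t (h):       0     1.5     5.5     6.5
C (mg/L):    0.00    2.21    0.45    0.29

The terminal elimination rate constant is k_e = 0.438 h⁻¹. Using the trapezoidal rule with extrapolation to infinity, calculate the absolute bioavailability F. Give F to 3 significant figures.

F = 0.611

Trapezoidal AUC_0→6.5 (sublingual tablet):
  [0→1.5]: (0.00+2.21)/2 × 1.5 = 1.6575
  [1.5→5.5]: (2.21+0.45)/2 × 4 = 5.32
  [5.5→6.5]: (0.45+0.29)/2 × 1 = 0.37
  Sum = 7.3475 mg/L·h
Tail: C_last/k_e = 0.29/0.438 = 0.662
AUC_0→∞ (sublingual tablet) = 7.3475 + 0.662 = 8.0095 mg/L·h
F = (AUC_ev/D_ev)/(AUC_iv/D_iv) = (8.0095/200)/(6.55/100) = 0.0400475/0.0655 = 0.6114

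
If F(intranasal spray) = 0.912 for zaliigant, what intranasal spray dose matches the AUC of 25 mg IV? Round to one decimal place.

For equal systemic exposure: F × D_ev = D_iv
D_ev = D_iv / F = 25 / 0.912 = 27.4123 mg

D_intranasal = 27.4 mg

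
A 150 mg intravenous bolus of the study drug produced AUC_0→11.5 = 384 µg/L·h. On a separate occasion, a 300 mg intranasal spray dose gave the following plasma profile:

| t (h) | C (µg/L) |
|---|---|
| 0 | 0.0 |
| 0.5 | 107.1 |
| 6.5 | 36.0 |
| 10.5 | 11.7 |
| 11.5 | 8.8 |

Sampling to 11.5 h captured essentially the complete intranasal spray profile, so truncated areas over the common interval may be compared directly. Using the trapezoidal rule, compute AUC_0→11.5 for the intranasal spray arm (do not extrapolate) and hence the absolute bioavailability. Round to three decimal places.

F = 0.731

Trapezoidal AUC_0→11.5 (intranasal spray):
  [0→0.5]: (0.0+107.1)/2 × 0.5 = 26.775
  [0.5→6.5]: (107.1+36.0)/2 × 6 = 429.3
  [6.5→10.5]: (36.0+11.7)/2 × 4 = 95.4
  [10.5→11.5]: (11.7+8.8)/2 × 1 = 10.25
  Sum = 561.725 µg/L·h
F = (AUC_ev/D_ev)/(AUC_iv/D_iv) = (561.725/300)/(384/150) = 1.87242/2.56 = 0.7314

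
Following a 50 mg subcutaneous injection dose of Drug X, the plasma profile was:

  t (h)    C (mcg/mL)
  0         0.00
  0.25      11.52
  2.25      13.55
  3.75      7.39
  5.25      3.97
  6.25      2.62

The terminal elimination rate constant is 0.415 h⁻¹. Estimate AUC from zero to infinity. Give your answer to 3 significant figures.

AUC = 60.3 mcg/mL·h

Trapezoidal AUC_0→6.25:
  [0→0.25]: (0.00+11.52)/2 × 0.25 = 1.44
  [0.25→2.25]: (11.52+13.55)/2 × 2 = 25.07
  [2.25→3.75]: (13.55+7.39)/2 × 1.5 = 15.705
  [3.75→5.25]: (7.39+3.97)/2 × 1.5 = 8.52
  [5.25→6.25]: (3.97+2.62)/2 × 1 = 3.295
  Sum = 54.03 mcg/mL·h
Extrapolated tail: C_last / k_e = 2.62 / 0.415 = 6.313
AUC_0→∞ = 54.03 + 6.313 = 60.343 mcg/mL·h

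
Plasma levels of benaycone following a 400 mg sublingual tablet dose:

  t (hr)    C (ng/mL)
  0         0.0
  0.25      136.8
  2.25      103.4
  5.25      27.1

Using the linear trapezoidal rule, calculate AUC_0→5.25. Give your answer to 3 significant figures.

AUC = 453 ng/mL·hr

Trapezoidal AUC_0→5.25:
  [0→0.25]: (0.0+136.8)/2 × 0.25 = 17.1
  [0.25→2.25]: (136.8+103.4)/2 × 2 = 240.2
  [2.25→5.25]: (103.4+27.1)/2 × 3 = 195.75
  Sum = 453.05 ng/mL·hr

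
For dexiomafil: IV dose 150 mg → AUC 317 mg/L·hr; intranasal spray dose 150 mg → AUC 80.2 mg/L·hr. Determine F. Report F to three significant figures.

F = 0.253

F = (AUC_ev / D_ev) / (AUC_iv / D_iv)
  = (80.2/150) / (317/150)
  = 0.534667 / 2.11333 = 0.2530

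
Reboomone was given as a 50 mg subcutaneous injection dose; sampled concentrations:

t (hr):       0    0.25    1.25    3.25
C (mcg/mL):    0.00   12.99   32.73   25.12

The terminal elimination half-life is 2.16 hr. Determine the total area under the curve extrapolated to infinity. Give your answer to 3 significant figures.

AUC = 161 mcg/mL·hr

Trapezoidal AUC_0→3.25:
  [0→0.25]: (0.00+12.99)/2 × 0.25 = 1.62375
  [0.25→1.25]: (12.99+32.73)/2 × 1 = 22.86
  [1.25→3.25]: (32.73+25.12)/2 × 2 = 57.85
  Sum = 82.33375 mcg/mL·hr
k_e = ln2 / t½ = 0.693147 / 2.16 = 0.3209 hr^-1
Extrapolated tail: C_last / k_e = 25.12 / 0.3209 = 78.280
AUC_0→∞ = 82.33375 + 78.280 = 160.61375 mcg/mL·hr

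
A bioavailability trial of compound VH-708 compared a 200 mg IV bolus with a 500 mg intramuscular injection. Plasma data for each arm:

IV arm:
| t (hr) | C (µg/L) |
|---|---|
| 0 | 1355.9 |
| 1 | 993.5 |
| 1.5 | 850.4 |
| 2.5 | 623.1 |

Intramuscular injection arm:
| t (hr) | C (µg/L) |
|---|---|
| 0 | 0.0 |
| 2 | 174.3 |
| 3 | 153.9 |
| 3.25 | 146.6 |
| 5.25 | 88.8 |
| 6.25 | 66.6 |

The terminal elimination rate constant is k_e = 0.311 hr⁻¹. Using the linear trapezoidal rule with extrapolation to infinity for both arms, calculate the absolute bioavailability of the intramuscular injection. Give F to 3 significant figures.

F = 0.0826

Trapezoidal AUC_0→2.5 (IV):
  [0→1]: (1355.9+993.5)/2 × 1 = 1174.7
  [1→1.5]: (993.5+850.4)/2 × 0.5 = 460.975
  [1.5→2.5]: (850.4+623.1)/2 × 1 = 736.75
  Sum = 2372.425 µg/L·hr
IV tail: 623.1/0.311 = 2003.537; AUC_iv,0→∞ = 2372.425 + 2003.537 = 4375.962 µg/L·hr
Trapezoidal AUC_0→6.25 (intramuscular injection):
  [0→2]: (0.0+174.3)/2 × 2 = 174.3
  [2→3]: (174.3+153.9)/2 × 1 = 164.1
  [3→3.25]: (153.9+146.6)/2 × 0.25 = 37.5625
  [3.25→5.25]: (146.6+88.8)/2 × 2 = 235.4
  [5.25→6.25]: (88.8+66.6)/2 × 1 = 77.7
  Sum = 689.0625 µg/L·hr
intramuscular injection tail: 66.6/0.311 = 214.148; AUC_ev,0→∞ = 689.0625 + 214.148 = 903.2105 µg/L·hr
F = (AUC_ev/D_ev)/(AUC_iv/D_iv) = (903.2105/500)/(4375.962/200) = 1.806421/21.87981 = 0.0826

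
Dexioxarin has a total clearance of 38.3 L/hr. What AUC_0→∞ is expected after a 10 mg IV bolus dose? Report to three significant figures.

AUC = 0.261 mg/L·hr

AUC_0→∞ = Dose_iv / CL
        = 10 / 38.3 = 0.261097 mg/L·hr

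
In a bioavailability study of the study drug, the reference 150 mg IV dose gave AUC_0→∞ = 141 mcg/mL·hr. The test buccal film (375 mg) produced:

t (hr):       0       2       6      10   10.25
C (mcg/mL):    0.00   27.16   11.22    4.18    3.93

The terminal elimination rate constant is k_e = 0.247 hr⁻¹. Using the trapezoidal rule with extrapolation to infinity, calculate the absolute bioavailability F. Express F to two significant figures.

F = 0.43

Trapezoidal AUC_0→10.25 (buccal film):
  [0→2]: (0.00+27.16)/2 × 2 = 27.16
  [2→6]: (27.16+11.22)/2 × 4 = 76.76
  [6→10]: (11.22+4.18)/2 × 4 = 30.8
  [10→10.25]: (4.18+3.93)/2 × 0.25 = 1.01375
  Sum = 135.73375 mcg/mL·hr
Tail: C_last/k_e = 3.93/0.247 = 15.911
AUC_0→∞ (buccal film) = 135.73375 + 15.911 = 151.64475 mcg/mL·hr
F = (AUC_ev/D_ev)/(AUC_iv/D_iv) = (151.64475/375)/(141/150) = 0.404386/0.94 = 0.4302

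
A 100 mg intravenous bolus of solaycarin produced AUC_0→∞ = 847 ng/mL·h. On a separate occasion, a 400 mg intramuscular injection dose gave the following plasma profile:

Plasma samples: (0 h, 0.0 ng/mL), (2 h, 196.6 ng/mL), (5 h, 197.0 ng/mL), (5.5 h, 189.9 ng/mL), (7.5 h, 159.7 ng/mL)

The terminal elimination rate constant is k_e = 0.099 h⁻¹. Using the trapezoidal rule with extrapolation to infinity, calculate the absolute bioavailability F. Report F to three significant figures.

Trapezoidal AUC_0→7.5 (intramuscular injection):
  [0→2]: (0.0+196.6)/2 × 2 = 196.6
  [2→5]: (196.6+197.0)/2 × 3 = 590.4
  [5→5.5]: (197.0+189.9)/2 × 0.5 = 96.725
  [5.5→7.5]: (189.9+159.7)/2 × 2 = 349.6
  Sum = 1233.325 ng/mL·h
Tail: C_last/k_e = 159.7/0.099 = 1613.131
AUC_0→∞ (intramuscular injection) = 1233.325 + 1613.131 = 2846.456 ng/mL·h
F = (AUC_ev/D_ev)/(AUC_iv/D_iv) = (2846.456/400)/(847/100) = 7.11614/8.47 = 0.8402

F = 0.840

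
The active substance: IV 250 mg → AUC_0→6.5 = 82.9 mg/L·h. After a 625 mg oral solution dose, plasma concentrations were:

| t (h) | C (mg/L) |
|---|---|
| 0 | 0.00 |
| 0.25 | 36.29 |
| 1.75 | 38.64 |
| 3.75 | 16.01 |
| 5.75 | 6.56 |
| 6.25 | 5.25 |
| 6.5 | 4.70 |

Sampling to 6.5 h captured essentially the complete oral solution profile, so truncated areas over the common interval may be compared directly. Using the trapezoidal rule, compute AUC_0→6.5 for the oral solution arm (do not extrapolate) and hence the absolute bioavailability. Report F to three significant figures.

Trapezoidal AUC_0→6.5 (oral solution):
  [0→0.25]: (0.00+36.29)/2 × 0.25 = 4.53625
  [0.25→1.75]: (36.29+38.64)/2 × 1.5 = 56.1975
  [1.75→3.75]: (38.64+16.01)/2 × 2 = 54.65
  [3.75→5.75]: (16.01+6.56)/2 × 2 = 22.57
  [5.75→6.25]: (6.56+5.25)/2 × 0.5 = 2.9525
  [6.25→6.5]: (5.25+4.70)/2 × 0.25 = 1.24375
  Sum = 142.15 mg/L·h
F = (AUC_ev/D_ev)/(AUC_iv/D_iv) = (142.15/625)/(82.9/250) = 0.22744/0.3316 = 0.6859

F = 0.686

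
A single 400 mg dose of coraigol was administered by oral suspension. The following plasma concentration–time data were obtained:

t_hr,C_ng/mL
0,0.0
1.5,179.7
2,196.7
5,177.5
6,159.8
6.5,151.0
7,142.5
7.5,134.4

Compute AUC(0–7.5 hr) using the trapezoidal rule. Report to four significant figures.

Trapezoidal AUC_0→7.5:
  [0→1.5]: (0.0+179.7)/2 × 1.5 = 134.775
  [1.5→2]: (179.7+196.7)/2 × 0.5 = 94.1
  [2→5]: (196.7+177.5)/2 × 3 = 561.3
  [5→6]: (177.5+159.8)/2 × 1 = 168.65
  [6→6.5]: (159.8+151.0)/2 × 0.5 = 77.7
  [6.5→7]: (151.0+142.5)/2 × 0.5 = 73.375
  [7→7.5]: (142.5+134.4)/2 × 0.5 = 69.225
  Sum = 1179.125 ng/mL·hr

AUC = 1179 ng/mL·hr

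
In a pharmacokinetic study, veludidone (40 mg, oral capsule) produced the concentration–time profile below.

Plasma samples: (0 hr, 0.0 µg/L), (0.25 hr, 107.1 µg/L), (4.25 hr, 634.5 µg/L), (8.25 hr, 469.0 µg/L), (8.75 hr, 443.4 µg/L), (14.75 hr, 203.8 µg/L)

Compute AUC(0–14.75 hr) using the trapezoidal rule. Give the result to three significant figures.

Trapezoidal AUC_0→14.75:
  [0→0.25]: (0.0+107.1)/2 × 0.25 = 13.3875
  [0.25→4.25]: (107.1+634.5)/2 × 4 = 1483.2
  [4.25→8.25]: (634.5+469.0)/2 × 4 = 2207.0
  [8.25→8.75]: (469.0+443.4)/2 × 0.5 = 228.1
  [8.75→14.75]: (443.4+203.8)/2 × 6 = 1941.6
  Sum = 5873.2875 µg/L·hr

AUC = 5870 µg/L·hr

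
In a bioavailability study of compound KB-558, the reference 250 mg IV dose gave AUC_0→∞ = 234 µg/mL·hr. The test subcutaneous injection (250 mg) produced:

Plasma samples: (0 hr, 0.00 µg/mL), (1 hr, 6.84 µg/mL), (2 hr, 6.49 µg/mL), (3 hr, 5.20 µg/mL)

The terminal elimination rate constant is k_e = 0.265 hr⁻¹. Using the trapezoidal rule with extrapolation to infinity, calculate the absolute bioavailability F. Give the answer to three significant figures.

F = 0.152

Trapezoidal AUC_0→3 (subcutaneous injection):
  [0→1]: (0.00+6.84)/2 × 1 = 3.42
  [1→2]: (6.84+6.49)/2 × 1 = 6.665
  [2→3]: (6.49+5.20)/2 × 1 = 5.845
  Sum = 15.93 µg/mL·hr
Tail: C_last/k_e = 5.20/0.265 = 19.623
AUC_0→∞ (subcutaneous injection) = 15.93 + 19.623 = 35.553 µg/mL·hr
F = (AUC_ev/D_ev)/(AUC_iv/D_iv) = (35.553/250)/(234/250) = 0.142212/0.936 = 0.1519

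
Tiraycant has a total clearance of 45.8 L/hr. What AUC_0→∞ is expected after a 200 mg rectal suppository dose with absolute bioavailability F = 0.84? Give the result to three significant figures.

AUC = 3.67 mg/L·hr

AUC_0→∞ = F × Dose / CL
        = 0.84 × 200 / 45.8 = 3.66812 mg/L·hr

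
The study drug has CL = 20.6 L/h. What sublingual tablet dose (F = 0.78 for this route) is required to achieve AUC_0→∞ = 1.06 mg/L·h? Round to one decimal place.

Dose = 28.0 mg

Dose = CL × AUC_0→∞ / F
     = 20.6 × 1.06 / 0.78 = 27.9949 mg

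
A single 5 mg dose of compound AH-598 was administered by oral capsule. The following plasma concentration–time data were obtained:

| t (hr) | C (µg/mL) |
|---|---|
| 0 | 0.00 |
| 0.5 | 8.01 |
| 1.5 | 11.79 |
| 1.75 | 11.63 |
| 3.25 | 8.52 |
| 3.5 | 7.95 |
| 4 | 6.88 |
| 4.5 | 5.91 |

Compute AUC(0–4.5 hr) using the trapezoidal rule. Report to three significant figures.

AUC = 38.9 µg/mL·hr

Trapezoidal AUC_0→4.5:
  [0→0.5]: (0.00+8.01)/2 × 0.5 = 2.0025
  [0.5→1.5]: (8.01+11.79)/2 × 1 = 9.9
  [1.5→1.75]: (11.79+11.63)/2 × 0.25 = 2.9275
  [1.75→3.25]: (11.63+8.52)/2 × 1.5 = 15.1125
  [3.25→3.5]: (8.52+7.95)/2 × 0.25 = 2.05875
  [3.5→4]: (7.95+6.88)/2 × 0.5 = 3.7075
  [4→4.5]: (6.88+5.91)/2 × 0.5 = 3.1975
  Sum = 38.90625 µg/mL·hr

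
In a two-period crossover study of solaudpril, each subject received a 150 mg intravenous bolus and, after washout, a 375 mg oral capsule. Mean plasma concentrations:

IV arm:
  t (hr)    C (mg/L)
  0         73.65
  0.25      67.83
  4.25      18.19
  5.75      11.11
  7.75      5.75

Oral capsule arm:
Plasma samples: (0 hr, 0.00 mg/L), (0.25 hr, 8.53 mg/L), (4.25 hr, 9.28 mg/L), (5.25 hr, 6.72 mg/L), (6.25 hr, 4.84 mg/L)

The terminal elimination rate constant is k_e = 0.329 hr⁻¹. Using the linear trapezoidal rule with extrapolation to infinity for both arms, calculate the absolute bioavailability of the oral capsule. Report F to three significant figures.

Trapezoidal AUC_0→7.75 (IV):
  [0→0.25]: (73.65+67.83)/2 × 0.25 = 17.685
  [0.25→4.25]: (67.83+18.19)/2 × 4 = 172.04
  [4.25→5.75]: (18.19+11.11)/2 × 1.5 = 21.975
  [5.75→7.75]: (11.11+5.75)/2 × 2 = 16.86
  Sum = 228.56 mg/L·hr
IV tail: 5.75/0.329 = 17.477; AUC_iv,0→∞ = 228.56 + 17.477 = 246.037 mg/L·hr
Trapezoidal AUC_0→6.25 (oral capsule):
  [0→0.25]: (0.00+8.53)/2 × 0.25 = 1.06625
  [0.25→4.25]: (8.53+9.28)/2 × 4 = 35.62
  [4.25→5.25]: (9.28+6.72)/2 × 1 = 8.0
  [5.25→6.25]: (6.72+4.84)/2 × 1 = 5.78
  Sum = 50.46625 mg/L·hr
oral capsule tail: 4.84/0.329 = 14.711; AUC_ev,0→∞ = 50.46625 + 14.711 = 65.17725 mg/L·hr
F = (AUC_ev/D_ev)/(AUC_iv/D_iv) = (65.17725/375)/(246.037/150) = 0.173806/1.64025 = 0.1060

F = 0.106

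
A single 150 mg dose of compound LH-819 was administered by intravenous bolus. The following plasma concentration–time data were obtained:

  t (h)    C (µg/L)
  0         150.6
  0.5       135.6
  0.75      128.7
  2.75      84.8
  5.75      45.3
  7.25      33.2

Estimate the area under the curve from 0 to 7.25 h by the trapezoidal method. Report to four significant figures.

AUC = 572.1 µg/L·h

Trapezoidal AUC_0→7.25:
  [0→0.5]: (150.6+135.6)/2 × 0.5 = 71.55
  [0.5→0.75]: (135.6+128.7)/2 × 0.25 = 33.0375
  [0.75→2.75]: (128.7+84.8)/2 × 2 = 213.5
  [2.75→5.75]: (84.8+45.3)/2 × 3 = 195.15
  [5.75→7.25]: (45.3+33.2)/2 × 1.5 = 58.875
  Sum = 572.1125 µg/L·h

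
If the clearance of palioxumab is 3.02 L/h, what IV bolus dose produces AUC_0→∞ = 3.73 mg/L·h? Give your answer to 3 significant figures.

Dose = 11.3 mg

Dose_iv = CL × AUC_0→∞
     = 3.02 × 3.73 = 11.2646 mg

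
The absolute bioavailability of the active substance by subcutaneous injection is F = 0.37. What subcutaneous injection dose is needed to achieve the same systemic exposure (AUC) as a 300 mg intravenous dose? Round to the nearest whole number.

D_subcutaneous = 811 mg

For equal systemic exposure: F × D_ev = D_iv
D_ev = D_iv / F = 300 / 0.37 = 810.811 mg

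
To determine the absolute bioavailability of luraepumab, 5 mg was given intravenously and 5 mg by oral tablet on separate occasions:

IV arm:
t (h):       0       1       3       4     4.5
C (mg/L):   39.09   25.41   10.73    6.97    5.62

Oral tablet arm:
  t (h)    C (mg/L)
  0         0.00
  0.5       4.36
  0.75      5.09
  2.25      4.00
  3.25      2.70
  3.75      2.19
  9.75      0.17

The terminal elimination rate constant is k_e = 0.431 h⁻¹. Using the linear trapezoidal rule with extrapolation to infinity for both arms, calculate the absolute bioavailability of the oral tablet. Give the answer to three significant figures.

F = 0.226

Trapezoidal AUC_0→4.5 (IV):
  [0→1]: (39.09+25.41)/2 × 1 = 32.25
  [1→3]: (25.41+10.73)/2 × 2 = 36.14
  [3→4]: (10.73+6.97)/2 × 1 = 8.85
  [4→4.5]: (6.97+5.62)/2 × 0.5 = 3.1475
  Sum = 80.3875 mg/L·h
IV tail: 5.62/0.431 = 13.039; AUC_iv,0→∞ = 80.3875 + 13.039 = 93.4265 mg/L·h
Trapezoidal AUC_0→9.75 (oral tablet):
  [0→0.5]: (0.00+4.36)/2 × 0.5 = 1.09
  [0.5→0.75]: (4.36+5.09)/2 × 0.25 = 1.18125
  [0.75→2.25]: (5.09+4.00)/2 × 1.5 = 6.8175
  [2.25→3.25]: (4.00+2.70)/2 × 1 = 3.35
  [3.25→3.75]: (2.70+2.19)/2 × 0.5 = 1.2225
  [3.75→9.75]: (2.19+0.17)/2 × 6 = 7.08
  Sum = 20.74125 mg/L·h
oral tablet tail: 0.17/0.431 = 0.394; AUC_ev,0→∞ = 20.74125 + 0.394 = 21.13525 mg/L·h
F = (AUC_ev/D_ev)/(AUC_iv/D_iv) = (21.13525/5)/(93.4265/5) = 4.22705/18.6853 = 0.2262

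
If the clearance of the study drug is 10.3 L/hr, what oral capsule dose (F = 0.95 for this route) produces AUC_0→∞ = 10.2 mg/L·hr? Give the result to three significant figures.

Dose = CL × AUC_0→∞ / F
     = 10.3 × 10.2 / 0.95 = 110.589 mg

Dose = 111 mg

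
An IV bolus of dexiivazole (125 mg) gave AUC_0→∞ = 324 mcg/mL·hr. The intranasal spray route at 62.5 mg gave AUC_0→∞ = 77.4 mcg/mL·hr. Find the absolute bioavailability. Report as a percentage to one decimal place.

F = 47.8%

F = (AUC_ev / D_ev) / (AUC_iv / D_iv)
  = (77.4/62.5) / (324/125)
  = 1.2384 / 2.592 = 0.4778
  = 47.78%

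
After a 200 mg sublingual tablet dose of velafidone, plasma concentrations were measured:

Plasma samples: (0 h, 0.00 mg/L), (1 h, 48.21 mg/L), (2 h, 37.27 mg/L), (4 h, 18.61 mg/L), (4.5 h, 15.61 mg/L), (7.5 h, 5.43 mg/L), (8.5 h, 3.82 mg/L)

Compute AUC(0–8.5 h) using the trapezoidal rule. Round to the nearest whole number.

Trapezoidal AUC_0→8.5:
  [0→1]: (0.00+48.21)/2 × 1 = 24.105
  [1→2]: (48.21+37.27)/2 × 1 = 42.74
  [2→4]: (37.27+18.61)/2 × 2 = 55.88
  [4→4.5]: (18.61+15.61)/2 × 0.5 = 8.555
  [4.5→7.5]: (15.61+5.43)/2 × 3 = 31.56
  [7.5→8.5]: (5.43+3.82)/2 × 1 = 4.625
  Sum = 167.465 mg/L·h

AUC = 167 mg/L·h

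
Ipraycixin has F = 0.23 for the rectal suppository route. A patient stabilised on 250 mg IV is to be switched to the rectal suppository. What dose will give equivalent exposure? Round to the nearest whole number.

D_rectal = 1087 mg

For equal systemic exposure: F × D_ev = D_iv
D_ev = D_iv / F = 250 / 0.23 = 1086.96 mg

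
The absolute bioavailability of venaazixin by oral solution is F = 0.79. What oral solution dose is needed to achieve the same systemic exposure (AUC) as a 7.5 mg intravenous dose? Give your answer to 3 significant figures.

For equal systemic exposure: F × D_ev = D_iv
D_ev = D_iv / F = 7.5 / 0.79 = 9.49367 mg

D_oral = 9.49 mg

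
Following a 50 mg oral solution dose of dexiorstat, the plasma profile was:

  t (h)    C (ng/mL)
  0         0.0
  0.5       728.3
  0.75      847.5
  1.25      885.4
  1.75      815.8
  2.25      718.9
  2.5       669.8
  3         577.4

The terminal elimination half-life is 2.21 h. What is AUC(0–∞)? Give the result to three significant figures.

Trapezoidal AUC_0→3:
  [0→0.5]: (0.0+728.3)/2 × 0.5 = 182.075
  [0.5→0.75]: (728.3+847.5)/2 × 0.25 = 196.975
  [0.75→1.25]: (847.5+885.4)/2 × 0.5 = 433.225
  [1.25→1.75]: (885.4+815.8)/2 × 0.5 = 425.3
  [1.75→2.25]: (815.8+718.9)/2 × 0.5 = 383.675
  [2.25→2.5]: (718.9+669.8)/2 × 0.25 = 173.5875
  [2.5→3]: (669.8+577.4)/2 × 0.5 = 311.8
  Sum = 2106.6375 ng/mL·h
k_e = ln2 / t½ = 0.693147 / 2.21 = 0.3136 h^-1
Extrapolated tail: C_last / k_e = 577.4 / 0.3136 = 1841.199
AUC_0→∞ = 2106.6375 + 1841.199 = 3947.8365 ng/mL·h

AUC = 3950 ng/mL·h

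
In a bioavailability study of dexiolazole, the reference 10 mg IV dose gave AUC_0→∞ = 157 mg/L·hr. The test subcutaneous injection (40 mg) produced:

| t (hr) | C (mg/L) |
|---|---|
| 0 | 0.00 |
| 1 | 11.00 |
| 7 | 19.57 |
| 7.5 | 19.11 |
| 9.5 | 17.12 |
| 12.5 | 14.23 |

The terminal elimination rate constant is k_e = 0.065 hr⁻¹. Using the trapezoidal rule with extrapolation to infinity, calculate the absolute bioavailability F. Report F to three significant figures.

F = 0.651

Trapezoidal AUC_0→12.5 (subcutaneous injection):
  [0→1]: (0.00+11.00)/2 × 1 = 5.5
  [1→7]: (11.00+19.57)/2 × 6 = 91.71
  [7→7.5]: (19.57+19.11)/2 × 0.5 = 9.67
  [7.5→9.5]: (19.11+17.12)/2 × 2 = 36.23
  [9.5→12.5]: (17.12+14.23)/2 × 3 = 47.025
  Sum = 190.135 mg/L·hr
Tail: C_last/k_e = 14.23/0.065 = 218.923
AUC_0→∞ (subcutaneous injection) = 190.135 + 218.923 = 409.058 mg/L·hr
F = (AUC_ev/D_ev)/(AUC_iv/D_iv) = (409.058/40)/(157/10) = 10.22645/15.7 = 0.6514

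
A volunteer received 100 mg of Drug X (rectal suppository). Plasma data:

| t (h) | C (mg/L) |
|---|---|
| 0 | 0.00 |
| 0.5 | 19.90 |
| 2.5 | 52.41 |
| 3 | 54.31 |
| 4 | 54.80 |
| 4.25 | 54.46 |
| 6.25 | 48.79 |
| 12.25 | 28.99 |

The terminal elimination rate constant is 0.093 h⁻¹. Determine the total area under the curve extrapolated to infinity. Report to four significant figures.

Trapezoidal AUC_0→12.25:
  [0→0.5]: (0.00+19.90)/2 × 0.5 = 4.975
  [0.5→2.5]: (19.90+52.41)/2 × 2 = 72.31
  [2.5→3]: (52.41+54.31)/2 × 0.5 = 26.68
  [3→4]: (54.31+54.80)/2 × 1 = 54.555
  [4→4.25]: (54.80+54.46)/2 × 0.25 = 13.6575
  [4.25→6.25]: (54.46+48.79)/2 × 2 = 103.25
  [6.25→12.25]: (48.79+28.99)/2 × 6 = 233.34
  Sum = 508.7675 mg/L·h
Extrapolated tail: C_last / k_e = 28.99 / 0.093 = 311.720
AUC_0→∞ = 508.7675 + 311.720 = 820.4875 mg/L·h

AUC = 820.5 mg/L·h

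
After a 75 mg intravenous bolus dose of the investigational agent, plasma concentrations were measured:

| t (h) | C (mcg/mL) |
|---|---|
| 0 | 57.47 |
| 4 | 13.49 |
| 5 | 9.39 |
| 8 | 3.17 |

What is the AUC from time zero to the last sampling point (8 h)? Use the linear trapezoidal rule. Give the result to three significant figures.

AUC = 172 mcg/mL·h

Trapezoidal AUC_0→8:
  [0→4]: (57.47+13.49)/2 × 4 = 141.92
  [4→5]: (13.49+9.39)/2 × 1 = 11.44
  [5→8]: (9.39+3.17)/2 × 3 = 18.84
  Sum = 172.2 mcg/mL·h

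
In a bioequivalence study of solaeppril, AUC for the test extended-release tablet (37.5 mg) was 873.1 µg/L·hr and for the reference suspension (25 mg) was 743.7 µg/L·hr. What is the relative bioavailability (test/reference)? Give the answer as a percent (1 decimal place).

F_rel = (AUC_test/D_test) / (AUC_ref/D_ref)
      = (873.1/37.5) / (743.7/25)
      = 23.2827 / 29.748 = 0.7827 = 78.27%

F_rel = 78.3%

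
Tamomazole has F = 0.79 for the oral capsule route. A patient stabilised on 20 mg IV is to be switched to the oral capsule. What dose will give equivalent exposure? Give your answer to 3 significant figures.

D_oral = 25.3 mg

For equal systemic exposure: F × D_ev = D_iv
D_ev = D_iv / F = 20 / 0.79 = 25.3165 mg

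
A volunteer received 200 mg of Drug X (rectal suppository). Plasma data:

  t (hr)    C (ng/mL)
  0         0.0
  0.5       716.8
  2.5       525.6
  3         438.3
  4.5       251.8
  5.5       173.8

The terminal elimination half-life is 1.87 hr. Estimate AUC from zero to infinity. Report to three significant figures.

Trapezoidal AUC_0→5.5:
  [0→0.5]: (0.0+716.8)/2 × 0.5 = 179.2
  [0.5→2.5]: (716.8+525.6)/2 × 2 = 1242.4
  [2.5→3]: (525.6+438.3)/2 × 0.5 = 240.975
  [3→4.5]: (438.3+251.8)/2 × 1.5 = 517.575
  [4.5→5.5]: (251.8+173.8)/2 × 1 = 212.8
  Sum = 2392.95 ng/mL·hr
k_e = ln2 / t½ = 0.693147 / 1.87 = 0.3707 hr^-1
Extrapolated tail: C_last / k_e = 173.8 / 0.3707 = 468.843
AUC_0→∞ = 2392.95 + 468.843 = 2861.793 ng/mL·hr

AUC = 2860 ng/mL·hr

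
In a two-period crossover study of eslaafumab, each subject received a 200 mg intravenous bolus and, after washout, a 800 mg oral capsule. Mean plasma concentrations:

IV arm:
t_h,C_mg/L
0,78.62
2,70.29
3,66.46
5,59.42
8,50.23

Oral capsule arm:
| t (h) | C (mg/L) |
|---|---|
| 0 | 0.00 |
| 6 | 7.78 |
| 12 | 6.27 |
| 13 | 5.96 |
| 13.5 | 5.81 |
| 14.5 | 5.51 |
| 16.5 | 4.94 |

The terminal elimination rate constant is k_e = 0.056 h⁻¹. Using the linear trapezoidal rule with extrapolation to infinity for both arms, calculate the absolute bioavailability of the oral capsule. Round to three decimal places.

F = 0.032

Trapezoidal AUC_0→8 (IV):
  [0→2]: (78.62+70.29)/2 × 2 = 148.91
  [2→3]: (70.29+66.46)/2 × 1 = 68.375
  [3→5]: (66.46+59.42)/2 × 2 = 125.88
  [5→8]: (59.42+50.23)/2 × 3 = 164.475
  Sum = 507.64 mg/L·h
IV tail: 50.23/0.056 = 896.964; AUC_iv,0→∞ = 507.64 + 896.964 = 1404.604 mg/L·h
Trapezoidal AUC_0→16.5 (oral capsule):
  [0→6]: (0.00+7.78)/2 × 6 = 23.34
  [6→12]: (7.78+6.27)/2 × 6 = 42.15
  [12→13]: (6.27+5.96)/2 × 1 = 6.115
  [13→13.5]: (5.96+5.81)/2 × 0.5 = 2.9425
  [13.5→14.5]: (5.81+5.51)/2 × 1 = 5.66
  [14.5→16.5]: (5.51+4.94)/2 × 2 = 10.45
  Sum = 90.6575 mg/L·h
oral capsule tail: 4.94/0.056 = 88.214; AUC_ev,0→∞ = 90.6575 + 88.214 = 178.8715 mg/L·h
F = (AUC_ev/D_ev)/(AUC_iv/D_iv) = (178.8715/800)/(1404.604/200) = 0.223589/7.02302 = 0.0318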